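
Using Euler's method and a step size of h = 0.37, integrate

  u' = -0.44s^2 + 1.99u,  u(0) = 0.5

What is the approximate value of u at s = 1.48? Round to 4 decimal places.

Euler: u_{n+1} = u_n + h·f(s_n, u_n).
s=0.000000, u=0.500000: f=0.995000 → u ← 0.500000 + 0.37·0.995000 = 0.868150
s=0.370000, u=0.868150: f=1.667382 → u ← 0.868150 + 0.37·1.667382 = 1.485082
s=0.740000, u=1.485082: f=2.714368 → u ← 1.485082 + 0.37·2.714368 = 2.489398
s=1.110000, u=2.489398: f=4.411778 → u ← 2.489398 + 0.37·4.411778 = 4.121755
u(1.48) ≈ 4.1218

4.1218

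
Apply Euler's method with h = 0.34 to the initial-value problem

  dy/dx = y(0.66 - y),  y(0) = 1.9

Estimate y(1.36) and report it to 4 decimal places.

0.7935

Euler: y_{n+1} = y_n + h·f(x_n, y_n).
x=0.000000, y=1.900000: f=-2.356000 → y ← 1.900000 + 0.34·(-2.356000) = 1.098960
x=0.340000, y=1.098960: f=-0.482399 → y ← 1.098960 + 0.34·(-0.482399) = 0.934944
x=0.680000, y=0.934944: f=-0.257057 → y ← 0.934944 + 0.34·(-0.257057) = 0.847545
x=1.020000, y=0.847545: f=-0.158952 → y ← 0.847545 + 0.34·(-0.158952) = 0.793501
y(1.36) ≈ 0.7935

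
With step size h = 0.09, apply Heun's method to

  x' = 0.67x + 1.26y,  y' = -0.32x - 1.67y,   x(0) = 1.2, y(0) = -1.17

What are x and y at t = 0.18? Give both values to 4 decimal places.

1.1027, -0.9239

Heun on (x,y): k1 = f(t_n, state_n); k2 = f(t_n + h, state_n + h·k1); state_{n+1} = state_n + (h/2)·(k1 + k2).
0.000000: (1.200000, -1.170000)
  k1 = (-0.670200, 1.569900)
  predictor → (1.139682, -1.028709)
  k2 = (-0.532586, 1.353246)
  → (1.145875, -1.038458)
0.090000: (1.145875, -1.038458)
  k1 = (-0.540722, 1.367546)
  predictor → (1.097210, -0.915379)
  k2 = (-0.418247, 1.177576)
  → (1.102721, -0.923928)
(x(0.18), y(0.18)) ≈ (1.1027, -0.9239)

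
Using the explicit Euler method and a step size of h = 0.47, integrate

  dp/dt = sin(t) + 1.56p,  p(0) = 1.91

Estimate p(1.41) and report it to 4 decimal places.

Euler: p_{n+1} = p_n + h·f(t_n, p_n).
t=0.000000, p=1.910000: f=2.979600 → p ← 1.910000 + 0.47·2.979600 = 3.310412
t=0.470000, p=3.310412: f=5.617129 → p ← 3.310412 + 0.47·5.617129 = 5.950463
t=0.940000, p=5.950463: f=10.090280 → p ← 5.950463 + 0.47·10.090280 = 10.692894
p(1.41) ≈ 10.6929

10.6929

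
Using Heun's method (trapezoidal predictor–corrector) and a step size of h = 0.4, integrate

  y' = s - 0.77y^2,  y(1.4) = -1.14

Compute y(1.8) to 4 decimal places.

-0.8481

Heun: k1 = f(s_n, y_n); k2 = f(s_n + h, y_n + h·k1); y_{n+1} = y_n + (h/2)·(k1 + k2).
s=1.400000, y=-1.140000:
  k1 = f(1.400000, -1.140000) = 0.399308
  k2 = f(1.800000, -0.980277) = 1.060074
  y ← -1.140000 + (0.4/2)·(0.399308 + 1.060074) = -0.848124
y(1.8) ≈ -0.8481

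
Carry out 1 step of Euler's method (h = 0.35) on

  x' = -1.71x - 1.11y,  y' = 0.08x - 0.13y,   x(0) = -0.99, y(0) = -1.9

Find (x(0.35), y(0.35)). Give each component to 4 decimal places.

0.3407, -1.8413

Euler on (x,y): x_{n+1} = x_n + h·x', y_{n+1} = y_n + h·y'.
0.000000: (-0.990000, -1.900000); f=(3.801900, 0.167800) → (0.340665, -1.841270)
(x(0.35), y(0.35)) ≈ (0.3407, -1.8413)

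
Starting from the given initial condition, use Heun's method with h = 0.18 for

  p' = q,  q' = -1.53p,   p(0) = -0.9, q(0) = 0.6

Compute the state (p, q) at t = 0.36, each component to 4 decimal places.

Heun on (p,q): k1 = f(t_n, state_n); k2 = f(t_n + h, state_n + h·k1); state_{n+1} = state_n + (h/2)·(k1 + k2).
0.000000: (-0.900000, 0.600000)
  k1 = (0.600000, 1.377000)
  predictor → (-0.792000, 0.847860)
  k2 = (0.847860, 1.211760)
  → (-0.769693, 0.832988)
0.180000: (-0.769693, 0.832988)
  k1 = (0.832988, 1.177630)
  predictor → (-0.619755, 1.044962)
  k2 = (1.044962, 0.948225)
  → (-0.600677, 1.024315)
(p(0.36), q(0.36)) ≈ (-0.6007, 1.0243)

-0.6007, 1.0243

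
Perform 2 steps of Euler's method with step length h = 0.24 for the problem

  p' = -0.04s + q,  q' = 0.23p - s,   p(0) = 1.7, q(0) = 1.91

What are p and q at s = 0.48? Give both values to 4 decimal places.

2.6370, 2.0654

Euler on (p,q): p_{n+1} = p_n + h·p', q_{n+1} = q_n + h·q'.
0.000000: (1.700000, 1.910000); f=(1.910000, 0.391000) → (2.158400, 2.003840)
0.240000: (2.158400, 2.003840); f=(1.994240, 0.256432) → (2.637018, 2.065384)
(p(0.48), q(0.48)) ≈ (2.6370, 2.0654)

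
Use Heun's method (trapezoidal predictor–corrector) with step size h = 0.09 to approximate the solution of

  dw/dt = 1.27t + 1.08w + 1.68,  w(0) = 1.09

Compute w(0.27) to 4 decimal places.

2.0347

Heun: k1 = f(t_n, w_n); k2 = f(t_n + h, w_n + h·k1); w_{n+1} = w_n + (h/2)·(k1 + k2).
t=0.000000, w=1.090000:
  k1 = f(0.000000, 1.090000) = 2.857200
  k2 = f(0.090000, 1.347148) = 3.249220
  w ← 1.090000 + (0.09/2)·(2.857200 + 3.249220) = 1.364789
t=0.090000, w=1.364789:
  k1 = f(0.090000, 1.364789) = 3.268272
  k2 = f(0.180000, 1.658933) = 3.700248
  w ← 1.364789 + (0.09/2)·(3.268272 + 3.700248) = 1.678372
t=0.180000, w=1.678372:
  k1 = f(0.180000, 1.678372) = 3.721242
  k2 = f(0.270000, 2.013284) = 4.197247
  w ← 1.678372 + (0.09/2)·(3.721242 + 4.197247) = 2.034704
w(0.27) ≈ 2.0347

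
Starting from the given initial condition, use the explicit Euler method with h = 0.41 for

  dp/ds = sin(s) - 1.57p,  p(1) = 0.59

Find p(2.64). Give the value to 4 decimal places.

Euler: p_{n+1} = p_n + h·f(s_n, p_n).
s=1.000000, p=0.590000: f=-0.084829 → p ← 0.590000 + 0.41·(-0.084829) = 0.555220
s=1.410000, p=0.555220: f=0.115405 → p ← 0.555220 + 0.41·0.115405 = 0.602536
s=1.820000, p=0.602536: f=0.023128 → p ← 0.602536 + 0.41·0.023128 = 0.612018
s=2.230000, p=0.612018: f=-0.170389 → p ← 0.612018 + 0.41·(-0.170389) = 0.542159
p(2.64) ≈ 0.5422

0.5422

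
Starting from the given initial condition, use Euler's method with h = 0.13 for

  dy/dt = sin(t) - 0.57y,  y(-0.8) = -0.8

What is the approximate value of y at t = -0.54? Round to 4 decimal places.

-0.8529

Euler: y_{n+1} = y_n + h·f(t_n, y_n).
t=-0.800000, y=-0.800000: f=-0.261356 → y ← -0.800000 + 0.13·(-0.261356) = -0.833976
t=-0.670000, y=-0.833976: f=-0.145620 → y ← -0.833976 + 0.13·(-0.145620) = -0.852907
y(-0.54) ≈ -0.8529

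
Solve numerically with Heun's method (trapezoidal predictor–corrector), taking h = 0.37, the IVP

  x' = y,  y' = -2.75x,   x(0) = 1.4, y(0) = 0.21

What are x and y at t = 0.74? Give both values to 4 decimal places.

0.5216, -2.2534

Heun on (x,y): k1 = f(t_n, state_n); k2 = f(t_n + h, state_n + h·k1); state_{n+1} = state_n + (h/2)·(k1 + k2).
0.000000: (1.400000, 0.210000)
  k1 = (0.210000, -3.850000)
  predictor → (1.477700, -1.214500)
  k2 = (-1.214500, -4.063675)
  → (1.214167, -1.254030)
0.370000: (1.214167, -1.254030)
  k1 = (-1.254030, -3.338961)
  predictor → (0.750176, -2.489445)
  k2 = (-2.489445, -2.062985)
  → (0.521625, -2.253390)
(x(0.74), y(0.74)) ≈ (0.5216, -2.2534)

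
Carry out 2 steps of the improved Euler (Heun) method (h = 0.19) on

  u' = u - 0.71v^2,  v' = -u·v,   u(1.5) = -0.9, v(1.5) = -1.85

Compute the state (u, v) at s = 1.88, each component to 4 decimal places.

-3.0946, -3.4877

Heun on (u,v): k1 = f(s_n, state_n); k2 = f(s_n + h, state_n + h·k1); state_{n+1} = state_n + (h/2)·(k1 + k2).
1.500000: (-0.900000, -1.850000)
  k1 = (-3.329975, -1.665000)
  predictor → (-1.532695, -2.166350)
  k2 = (-4.864777, -3.320354)
  → (-1.678501, -2.323609)
1.690000: (-1.678501, -2.323609)
  k1 = (-5.511903, -3.900180)
  predictor → (-2.725763, -3.064643)
  k2 = (-9.394109, -8.353490)
  → (-3.094573, -3.487707)
(u(1.88), v(1.88)) ≈ (-3.0946, -3.4877)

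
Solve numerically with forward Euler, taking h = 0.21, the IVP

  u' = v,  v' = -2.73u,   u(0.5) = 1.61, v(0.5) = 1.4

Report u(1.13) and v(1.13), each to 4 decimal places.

Euler on (u,v): u_{n+1} = u_n + h·u', v_{n+1} = v_n + h·v'.
0.500000: (1.610000, 1.400000); f=(1.400000, -4.395300) → (1.904000, 0.476987)
0.710000: (1.904000, 0.476987); f=(0.476987, -5.197920) → (2.004167, -0.614576)
0.920000: (2.004167, -0.614576); f=(-0.614576, -5.471377) → (1.875106, -1.763565)
(u(1.13), v(1.13)) ≈ (1.8751, -1.7636)

1.8751, -1.7636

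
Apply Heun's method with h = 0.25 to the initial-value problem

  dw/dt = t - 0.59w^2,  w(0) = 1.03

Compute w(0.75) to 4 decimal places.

0.9378

Heun: k1 = f(t_n, w_n); k2 = f(t_n + h, w_n + h·k1); w_{n+1} = w_n + (h/2)·(k1 + k2).
t=0.000000, w=1.030000:
  k1 = f(0.000000, 1.030000) = -0.625931
  k2 = f(0.250000, 0.873517) = -0.200189
  w ← 1.030000 + (0.25/2)·(-0.625931 + (-0.200189)) = 0.926735
t=0.250000, w=0.926735:
  k1 = f(0.250000, 0.926735) = -0.256714
  k2 = f(0.500000, 0.862556) = 0.061038
  w ← 0.926735 + (0.25/2)·(-0.256714 + 0.061038) = 0.902275
t=0.500000, w=0.902275:
  k1 = f(0.500000, 0.902275) = 0.019680
  k2 = f(0.750000, 0.907196) = 0.264428
  w ← 0.902275 + (0.25/2)·(0.019680 + 0.264428) = 0.937789
w(0.75) ≈ 0.9378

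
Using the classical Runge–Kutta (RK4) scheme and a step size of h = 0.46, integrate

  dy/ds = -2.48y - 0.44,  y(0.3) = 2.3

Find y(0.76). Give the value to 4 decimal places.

RK4: k1 = f(s_n, y_n); k2 = f(s_n + h/2, y_n + (h/2)·k1); k3 = f(s_n + h/2, y_n + (h/2)·k2); k4 = f(s_n + h, y_n + h·k3); y_{n+1} = y_n + (h/6)·(k1 + 2k2 + 2k3 + k4).
s=0.300000, y=2.300000:
  k1 = f(0.300000, 2.300000) = -6.144000
  k2 = f(0.530000, 0.886880) = -2.639462
  k3 = f(0.530000, 1.692924) = -4.638451
  k4 = f(0.760000, 0.166313) = -0.852456
  y ← 2.300000 + (0.46/6)·(k1 + 2k2 + 2k3 + k4) = 0.647658
y(0.76) ≈ 0.6477

0.6477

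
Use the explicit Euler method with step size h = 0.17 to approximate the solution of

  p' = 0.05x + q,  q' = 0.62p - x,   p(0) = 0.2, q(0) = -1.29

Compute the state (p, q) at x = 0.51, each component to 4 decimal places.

Euler on (p,q): p_{n+1} = p_n + h·p', q_{n+1} = q_n + h·q'.
0.000000: (0.200000, -1.290000); f=(-1.290000, 0.124000) → (-0.019300, -1.268920)
0.170000: (-0.019300, -1.268920); f=(-1.260420, -0.181966) → (-0.233571, -1.299854)
0.340000: (-0.233571, -1.299854); f=(-1.282854, -0.484814) → (-0.451657, -1.382273)
(p(0.51), q(0.51)) ≈ (-0.4517, -1.3823)

-0.4517, -1.3823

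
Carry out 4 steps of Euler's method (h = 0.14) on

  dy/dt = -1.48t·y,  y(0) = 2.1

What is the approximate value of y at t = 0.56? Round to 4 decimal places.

Euler: y_{n+1} = y_n + h·f(t_n, y_n).
t=0.000000, y=2.100000: f=0.000000 → y ← 2.100000 + 0.14·0.000000 = 2.100000
t=0.140000, y=2.100000: f=-0.435120 → y ← 2.100000 + 0.14·(-0.435120) = 2.039083
t=0.280000, y=2.039083: f=-0.844996 → y ← 2.039083 + 0.14·(-0.844996) = 1.920784
t=0.420000, y=1.920784: f=-1.193959 → y ← 1.920784 + 0.14·(-1.193959) = 1.753629
y(0.56) ≈ 1.7536

1.7536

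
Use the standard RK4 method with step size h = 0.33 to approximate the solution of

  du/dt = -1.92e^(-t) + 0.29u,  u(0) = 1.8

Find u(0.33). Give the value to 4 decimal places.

1.4129

RK4: k1 = f(t_n, u_n); k2 = f(t_n + h/2, u_n + (h/2)·k1); k3 = f(t_n + h/2, u_n + (h/2)·k2); k4 = f(t_n + h, u_n + h·k3); u_{n+1} = u_n + (h/6)·(k1 + 2k2 + 2k3 + k4).
t=0.000000, u=1.800000:
  k1 = f(0.000000, 1.800000) = -1.398000
  k2 = f(0.165000, 1.569330) = -1.172850
  k3 = f(0.165000, 1.606480) = -1.162077
  k4 = f(0.330000, 1.416515) = -0.969544
  u ← 1.800000 + (0.33/6)·(k1 + 2k2 + 2k3 + k4) = 1.412943
u(0.33) ≈ 1.4129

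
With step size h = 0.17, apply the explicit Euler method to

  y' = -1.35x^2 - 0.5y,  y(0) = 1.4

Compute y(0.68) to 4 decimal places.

0.8918

Euler: y_{n+1} = y_n + h·f(x_n, y_n).
x=0.000000, y=1.400000: f=-0.700000 → y ← 1.400000 + 0.17·(-0.700000) = 1.281000
x=0.170000, y=1.281000: f=-0.679515 → y ← 1.281000 + 0.17·(-0.679515) = 1.165482
x=0.340000, y=1.165482: f=-0.738801 → y ← 1.165482 + 0.17·(-0.738801) = 1.039886
x=0.510000, y=1.039886: f=-0.871078 → y ← 1.039886 + 0.17·(-0.871078) = 0.891803
y(0.68) ≈ 0.8918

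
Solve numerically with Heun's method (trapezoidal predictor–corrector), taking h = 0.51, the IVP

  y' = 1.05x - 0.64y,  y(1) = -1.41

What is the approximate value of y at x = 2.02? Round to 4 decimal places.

0.4932

Heun: k1 = f(x_n, y_n); k2 = f(x_n + h, y_n + h·k1); y_{n+1} = y_n + (h/2)·(k1 + k2).
x=1.000000, y=-1.410000:
  k1 = f(1.000000, -1.410000) = 1.952400
  k2 = f(1.510000, -0.414276) = 1.850637
  y ← -1.410000 + (0.51/2)·(1.952400 + 1.850637) = -0.440226
x=1.510000, y=-0.440226:
  k1 = f(1.510000, -0.440226) = 1.867244
  k2 = f(2.020000, 0.512069) = 1.793276
  y ← -0.440226 + (0.51/2)·(1.867244 + 1.793276) = 0.493207
y(2.02) ≈ 0.4932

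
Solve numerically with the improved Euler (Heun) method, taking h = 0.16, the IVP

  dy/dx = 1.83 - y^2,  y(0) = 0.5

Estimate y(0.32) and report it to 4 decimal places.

Heun: k1 = f(x_n, y_n); k2 = f(x_n + h, y_n + h·k1); y_{n+1} = y_n + (h/2)·(k1 + k2).
x=0.000000, y=0.500000:
  k1 = f(0.000000, 0.500000) = 1.580000
  k2 = f(0.160000, 0.752800) = 1.263292
  y ← 0.500000 + (0.16/2)·(1.580000 + 1.263292) = 0.727463
x=0.160000, y=0.727463:
  k1 = f(0.160000, 0.727463) = 1.300797
  k2 = f(0.320000, 0.935591) = 0.954670
  y ← 0.727463 + (0.16/2)·(1.300797 + 0.954670) = 0.907901
y(0.32) ≈ 0.9079

0.9079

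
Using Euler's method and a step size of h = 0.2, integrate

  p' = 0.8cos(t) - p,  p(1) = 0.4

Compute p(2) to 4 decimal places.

0.1735

Euler: p_{n+1} = p_n + h·f(t_n, p_n).
t=1.000000, p=0.400000: f=0.032242 → p ← 0.400000 + 0.2·0.032242 = 0.406448
t=1.200000, p=0.406448: f=-0.116562 → p ← 0.406448 + 0.2·(-0.116562) = 0.383136
t=1.400000, p=0.383136: f=-0.247162 → p ← 0.383136 + 0.2·(-0.247162) = 0.333703
t=1.600000, p=0.333703: f=-0.357063 → p ← 0.333703 + 0.2·(-0.357063) = 0.262291
t=1.800000, p=0.262291: f=-0.444053 → p ← 0.262291 + 0.2·(-0.444053) = 0.173480
p(2) ≈ 0.1735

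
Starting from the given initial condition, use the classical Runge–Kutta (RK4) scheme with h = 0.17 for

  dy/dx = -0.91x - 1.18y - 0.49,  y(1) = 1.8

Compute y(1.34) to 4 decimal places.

0.7668

RK4: k1 = f(x_n, y_n); k2 = f(x_n + h/2, y_n + (h/2)·k1); k3 = f(x_n + h/2, y_n + (h/2)·k2); k4 = f(x_n + h, y_n + h·k3); y_{n+1} = y_n + (h/6)·(k1 + 2k2 + 2k3 + k4).
x=1.000000, y=1.800000:
  k1 = f(1.000000, 1.800000) = -3.524000
  k2 = f(1.085000, 1.500460) = -3.247893
  k3 = f(1.085000, 1.523929) = -3.275586
  k4 = f(1.170000, 1.243150) = -3.021617
  y ← 1.800000 + (0.17/6)·(k1 + 2k2 + 2k3 + k4) = 1.244877
x=1.170000, y=1.244877:
  k1 = f(1.170000, 1.244877) = -3.023655
  k2 = f(1.255000, 0.987866) = -2.797732
  k3 = f(1.255000, 1.007070) = -2.820392
  k4 = f(1.340000, 0.765410) = -2.612584
  y ← 1.244877 + (0.17/6)·(k1 + 2k2 + 2k3 + k4) = 0.766823
y(1.34) ≈ 0.7668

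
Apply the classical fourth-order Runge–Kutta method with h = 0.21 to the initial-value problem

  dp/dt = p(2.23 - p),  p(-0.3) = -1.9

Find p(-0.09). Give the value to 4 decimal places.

-6.0197

RK4: k1 = f(t_n, p_n); k2 = f(t_n + h/2, p_n + (h/2)·k1); k3 = f(t_n + h/2, p_n + (h/2)·k2); k4 = f(t_n + h, p_n + h·k3); p_{n+1} = p_n + (h/6)·(k1 + 2k2 + 2k3 + k4).
t=-0.300000, p=-1.900000:
  k1 = f(-0.300000, -1.900000) = -7.847000
  k2 = f(-0.195000, -2.723935) = -13.494197
  k3 = f(-0.195000, -3.316891) = -18.398430
  k4 = f(-0.090000, -5.763670) = -46.072880
  p ← -1.900000 + (0.21/6)·(k1 + 2k2 + 2k3 + k4) = -6.019680
p(-0.09) ≈ -6.0197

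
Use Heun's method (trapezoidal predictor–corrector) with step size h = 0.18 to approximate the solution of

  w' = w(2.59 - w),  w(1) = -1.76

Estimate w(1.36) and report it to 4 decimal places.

Heun: k1 = f(x_n, w_n); k2 = f(x_n + h, w_n + h·k1); w_{n+1} = w_n + (h/2)·(k1 + k2).
x=1.000000, w=-1.760000:
  k1 = f(1.000000, -1.760000) = -7.656000
  k2 = f(1.180000, -3.138080) = -17.975173
  w ← -1.760000 + (0.18/2)·(-7.656000 + (-17.975173)) = -4.066806
x=1.180000, w=-4.066806:
  k1 = f(1.180000, -4.066806) = -27.071934
  k2 = f(1.360000, -8.939754) = -103.073160
  w ← -4.066806 + (0.18/2)·(-27.071934 + (-103.073160)) = -15.779864
w(1.36) ≈ -15.7799

-15.7799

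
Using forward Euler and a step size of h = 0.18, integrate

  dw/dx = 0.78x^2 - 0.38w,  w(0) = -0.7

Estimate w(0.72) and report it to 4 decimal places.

Euler: w_{n+1} = w_n + h·f(x_n, w_n).
x=0.000000, w=-0.700000: f=0.266000 → w ← -0.700000 + 0.18·0.266000 = -0.652120
x=0.180000, w=-0.652120: f=0.273078 → w ← -0.652120 + 0.18·0.273078 = -0.602966
x=0.360000, w=-0.602966: f=0.330215 → w ← -0.602966 + 0.18·0.330215 = -0.543527
x=0.540000, w=-0.543527: f=0.433988 → w ← -0.543527 + 0.18·0.433988 = -0.465409
w(0.72) ≈ -0.4654

-0.4654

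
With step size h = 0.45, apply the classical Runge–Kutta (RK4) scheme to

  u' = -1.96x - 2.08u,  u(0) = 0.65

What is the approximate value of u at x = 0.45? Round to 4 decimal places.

0.1073

RK4: k1 = f(x_n, u_n); k2 = f(x_n + h/2, u_n + (h/2)·k1); k3 = f(x_n + h/2, u_n + (h/2)·k2); k4 = f(x_n + h, u_n + h·k3); u_{n+1} = u_n + (h/6)·(k1 + 2k2 + 2k3 + k4).
x=0.000000, u=0.650000:
  k1 = f(0.000000, 0.650000) = -1.352000
  k2 = f(0.225000, 0.345800) = -1.160264
  k3 = f(0.225000, 0.388941) = -1.249996
  k4 = f(0.450000, 0.087502) = -1.064003
  u ← 0.650000 + (0.45/6)·(k1 + 2k2 + 2k3 + k4) = 0.107261
u(0.45) ≈ 0.1073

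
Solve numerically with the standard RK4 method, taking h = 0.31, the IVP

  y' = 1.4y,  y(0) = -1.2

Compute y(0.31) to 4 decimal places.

RK4: k1 = f(t_n, y_n); k2 = f(t_n + h/2, y_n + (h/2)·k1); k3 = f(t_n + h/2, y_n + (h/2)·k2); k4 = f(t_n + h, y_n + h·k3); y_{n+1} = y_n + (h/6)·(k1 + 2k2 + 2k3 + k4).
t=0.000000, y=-1.200000:
  k1 = f(0.000000, -1.200000) = -1.680000
  k2 = f(0.155000, -1.460400) = -2.044560
  k3 = f(0.155000, -1.516907) = -2.123670
  k4 = f(0.310000, -1.858338) = -2.601673
  y ← -1.200000 + (0.31/6)·(k1 + 2k2 + 2k3 + k4) = -1.851937
y(0.31) ≈ -1.8519

-1.8519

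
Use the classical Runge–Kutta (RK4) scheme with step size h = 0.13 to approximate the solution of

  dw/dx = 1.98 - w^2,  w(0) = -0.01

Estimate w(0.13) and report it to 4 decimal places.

0.2449

RK4: k1 = f(x_n, w_n); k2 = f(x_n + h/2, w_n + (h/2)·k1); k3 = f(x_n + h/2, w_n + (h/2)·k2); k4 = f(x_n + h, w_n + h·k3); w_{n+1} = w_n + (h/6)·(k1 + 2k2 + 2k3 + k4).
x=0.000000, w=-0.010000:
  k1 = f(0.000000, -0.010000) = 1.979900
  k2 = f(0.065000, 0.118694) = 1.965912
  k3 = f(0.065000, 0.117784) = 1.966127
  k4 = f(0.130000, 0.245596) = 1.919682
  w ← -0.010000 + (0.13/6)·(k1 + 2k2 + 2k3 + k4) = 0.244879
w(0.13) ≈ 0.2449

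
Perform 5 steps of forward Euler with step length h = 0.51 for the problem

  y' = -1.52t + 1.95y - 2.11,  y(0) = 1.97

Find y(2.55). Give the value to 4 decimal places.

18.8786

Euler: y_{n+1} = y_n + h·f(t_n, y_n).
t=0.000000, y=1.970000: f=1.731500 → y ← 1.970000 + 0.51·1.731500 = 2.853065
t=0.510000, y=2.853065: f=2.678277 → y ← 2.853065 + 0.51·2.678277 = 4.218986
t=1.020000, y=4.218986: f=4.566623 → y ← 4.218986 + 0.51·4.566623 = 6.547964
t=1.530000, y=6.547964: f=8.332930 → y ← 6.547964 + 0.51·8.332930 = 10.797758
t=2.040000, y=10.797758: f=15.844828 → y ← 10.797758 + 0.51·15.844828 = 18.878620
y(2.55) ≈ 18.8786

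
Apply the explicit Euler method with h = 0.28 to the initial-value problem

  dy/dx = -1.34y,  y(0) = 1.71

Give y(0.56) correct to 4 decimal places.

0.6675

Euler: y_{n+1} = y_n + h·f(x_n, y_n).
x=0.000000, y=1.710000: f=-2.291400 → y ← 1.710000 + 0.28·(-2.291400) = 1.068408
x=0.280000, y=1.068408: f=-1.431667 → y ← 1.068408 + 0.28·(-1.431667) = 0.667541
y(0.56) ≈ 0.6675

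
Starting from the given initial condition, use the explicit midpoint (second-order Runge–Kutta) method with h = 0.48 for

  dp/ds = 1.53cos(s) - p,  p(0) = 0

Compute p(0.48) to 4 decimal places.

0.5371

Midpoint: k1 = f(s_n, p_n); k2 = f(s_n + h/2, p_n + (h/2)·k1); p_{n+1} = p_n + h·k2.
s=0.000000, p=0.000000:
  k1 = f(0.000000, 0.000000) = 1.530000
  k2 = f(0.240000, 0.367200) = 1.118947
  p ← 0.000000 + 0.48·1.118947 = 0.537095
p(0.48) ≈ 0.5371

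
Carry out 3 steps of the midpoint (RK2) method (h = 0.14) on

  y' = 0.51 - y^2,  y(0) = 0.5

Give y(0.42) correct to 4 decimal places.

0.5878

Midpoint: k1 = f(t_n, y_n); k2 = f(t_n + h/2, y_n + (h/2)·k1); y_{n+1} = y_n + h·k2.
t=0.000000, y=0.500000:
  k1 = f(0.000000, 0.500000) = 0.260000
  k2 = f(0.070000, 0.518200) = 0.241469
  y ← 0.500000 + 0.14·0.241469 = 0.533806
t=0.140000, y=0.533806:
  k1 = f(0.140000, 0.533806) = 0.225052
  k2 = f(0.210000, 0.549559) = 0.207985
  y ← 0.533806 + 0.14·0.207985 = 0.562923
t=0.280000, y=0.562923:
  k1 = f(0.280000, 0.562923) = 0.193117
  k2 = f(0.350000, 0.576442) = 0.177715
  y ← 0.562923 + 0.14·0.177715 = 0.587804
y(0.42) ≈ 0.5878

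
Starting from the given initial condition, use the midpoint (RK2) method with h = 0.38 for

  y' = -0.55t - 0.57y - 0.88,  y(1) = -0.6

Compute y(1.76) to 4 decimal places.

Midpoint: k1 = f(t_n, y_n); k2 = f(t_n + h/2, y_n + (h/2)·k1); y_{n+1} = y_n + h·k2.
t=1.000000, y=-0.600000:
  k1 = f(1.000000, -0.600000) = -1.088000
  k2 = f(1.190000, -0.806720) = -1.074670
  y ← -0.600000 + 0.38·(-1.074670) = -1.008374
t=1.380000, y=-1.008374:
  k1 = f(1.380000, -1.008374) = -1.064227
  k2 = f(1.570000, -1.210577) = -1.053471
  y ← -1.008374 + 0.38·(-1.053471) = -1.408693
y(1.76) ≈ -1.4087

-1.4087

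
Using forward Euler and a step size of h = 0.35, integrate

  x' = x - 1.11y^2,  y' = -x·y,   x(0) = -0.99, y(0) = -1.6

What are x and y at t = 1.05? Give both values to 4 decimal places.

Euler on (x,y): x_{n+1} = x_n + h·x', y_{n+1} = y_n + h·y'.
0.000000: (-0.990000, -1.600000); f=(-3.831600, -1.584000) → (-2.331060, -2.154400)
0.350000: (-2.331060, -2.154400); f=(-7.483058, -5.022036) → (-4.950130, -3.912112)
0.700000: (-4.950130, -3.912112); f=(-21.938263, -19.365466) → (-12.628522, -10.690026)
(x(1.05), y(1.05)) ≈ (-12.6285, -10.6900)

-12.6285, -10.6900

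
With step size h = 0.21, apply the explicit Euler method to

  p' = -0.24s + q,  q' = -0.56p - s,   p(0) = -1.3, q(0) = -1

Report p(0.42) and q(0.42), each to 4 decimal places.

Euler on (p,q): p_{n+1} = p_n + h·p', q_{n+1} = q_n + h·q'.
0.000000: (-1.300000, -1.000000); f=(-1.000000, 0.728000) → (-1.510000, -0.847120)
0.210000: (-1.510000, -0.847120); f=(-0.897520, 0.635600) → (-1.698479, -0.713644)
(p(0.42), q(0.42)) ≈ (-1.6985, -0.7136)

-1.6985, -0.7136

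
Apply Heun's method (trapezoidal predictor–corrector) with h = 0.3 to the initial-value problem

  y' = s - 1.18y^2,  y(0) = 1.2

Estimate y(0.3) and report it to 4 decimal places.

0.9058

Heun: k1 = f(s_n, y_n); k2 = f(s_n + h, y_n + h·k1); y_{n+1} = y_n + (h/2)·(k1 + k2).
s=0.000000, y=1.200000:
  k1 = f(0.000000, 1.200000) = -1.699200
  k2 = f(0.300000, 0.690240) = -0.262189
  y ← 1.200000 + (0.3/2)·(-1.699200 + (-0.262189)) = 0.905792
y(0.3) ≈ 0.9058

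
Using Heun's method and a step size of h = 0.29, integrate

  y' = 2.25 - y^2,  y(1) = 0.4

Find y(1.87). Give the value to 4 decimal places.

1.3312

Heun: k1 = f(s_n, y_n); k2 = f(s_n + h, y_n + h·k1); y_{n+1} = y_n + (h/2)·(k1 + k2).
s=1.000000, y=0.400000:
  k1 = f(1.000000, 0.400000) = 2.090000
  k2 = f(1.290000, 1.006100) = 1.237763
  y ← 0.400000 + (0.29/2)·(2.090000 + 1.237763) = 0.882526
s=1.290000, y=0.882526:
  k1 = f(1.290000, 0.882526) = 1.471149
  k2 = f(1.580000, 1.309159) = 0.536104
  y ← 0.882526 + (0.29/2)·(1.471149 + 0.536104) = 1.173577
s=1.580000, y=1.173577:
  k1 = f(1.580000, 1.173577) = 0.872717
  k2 = f(1.870000, 1.426665) = 0.214627
  y ← 1.173577 + (0.29/2)·(0.872717 + 0.214627) = 1.331242
y(1.87) ≈ 1.3312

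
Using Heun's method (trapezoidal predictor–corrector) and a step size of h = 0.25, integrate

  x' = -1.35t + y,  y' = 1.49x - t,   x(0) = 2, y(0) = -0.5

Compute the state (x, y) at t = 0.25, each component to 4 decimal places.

1.9259, 0.1905

Heun on (x,y): k1 = f(t_n, state_n); k2 = f(t_n + h, state_n + h·k1); state_{n+1} = state_n + (h/2)·(k1 + k2).
0.000000: (2.000000, -0.500000)
  k1 = (-0.500000, 2.980000)
  predictor → (1.875000, 0.245000)
  k2 = (-0.092500, 2.543750)
  → (1.925938, 0.190469)
(x(0.25), y(0.25)) ≈ (1.9259, 0.1905)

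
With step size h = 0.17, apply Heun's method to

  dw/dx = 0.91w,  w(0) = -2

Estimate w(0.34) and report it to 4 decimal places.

Heun: k1 = f(x_n, w_n); k2 = f(x_n + h, w_n + h·k1); w_{n+1} = w_n + (h/2)·(k1 + k2).
x=0.000000, w=-2.000000:
  k1 = f(0.000000, -2.000000) = -1.820000
  k2 = f(0.170000, -2.309400) = -2.101554
  w ← -2.000000 + (0.17/2)·(-1.820000 + (-2.101554)) = -2.333332
x=0.170000, w=-2.333332:
  k1 = f(0.170000, -2.333332) = -2.123332
  k2 = f(0.340000, -2.694299) = -2.451812
  w ← -2.333332 + (0.17/2)·(-2.123332 + (-2.451812)) = -2.722219
w(0.34) ≈ -2.7222

-2.7222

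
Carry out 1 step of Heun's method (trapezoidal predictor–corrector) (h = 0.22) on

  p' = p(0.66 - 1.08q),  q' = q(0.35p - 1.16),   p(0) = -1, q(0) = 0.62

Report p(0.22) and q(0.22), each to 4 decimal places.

Heun on (p,q): k1 = f(t_n, state_n); k2 = f(t_n + h, state_n + h·k1); state_{n+1} = state_n + (h/2)·(k1 + k2).
0.000000: (-1.000000, 0.620000)
  k1 = (0.009600, -0.936200)
  predictor → (-0.997888, 0.414036)
  k2 = (-0.212392, -0.624888)
  → (-1.022307, 0.448280)
(p(0.22), q(0.22)) ≈ (-1.0223, 0.4483)

-1.0223, 0.4483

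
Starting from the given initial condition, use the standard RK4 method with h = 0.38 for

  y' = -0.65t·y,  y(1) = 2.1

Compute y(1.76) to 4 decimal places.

1.0622

RK4: k1 = f(t_n, y_n); k2 = f(t_n + h/2, y_n + (h/2)·k1); k3 = f(t_n + h/2, y_n + (h/2)·k2); k4 = f(t_n + h, y_n + h·k3); y_{n+1} = y_n + (h/6)·(k1 + 2k2 + 2k3 + k4).
t=1.000000, y=2.100000:
  k1 = f(1.000000, 2.100000) = -1.365000
  k2 = f(1.190000, 1.840650) = -1.423743
  k3 = f(1.190000, 1.829489) = -1.415110
  k4 = f(1.380000, 1.562258) = -1.401346
  y ← 2.100000 + (0.38/6)·(k1 + 2k2 + 2k3 + k4) = 1.565210
t=1.380000, y=1.565210:
  k1 = f(1.380000, 1.565210) = -1.403993
  k2 = f(1.570000, 1.298451) = -1.325070
  k3 = f(1.570000, 1.313447) = -1.340373
  k4 = f(1.760000, 1.055869) = -1.207914
  y ← 1.565210 + (0.38/6)·(k1 + 2k2 + 2k3 + k4) = 1.062167
y(1.76) ≈ 1.0622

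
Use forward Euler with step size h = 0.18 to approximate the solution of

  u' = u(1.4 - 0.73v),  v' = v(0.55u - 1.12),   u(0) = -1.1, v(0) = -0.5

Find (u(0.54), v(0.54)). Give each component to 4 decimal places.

-2.4100, -0.1382

Euler on (u,v): u_{n+1} = u_n + h·u', v_{n+1} = v_n + h·v'.
0.000000: (-1.100000, -0.500000); f=(-1.941500, 0.862500) → (-1.449470, -0.344750)
0.180000: (-1.449470, -0.344750); f=(-2.394042, 0.660958) → (-1.880398, -0.225778)
0.360000: (-1.880398, -0.225778); f=(-2.942479, 0.486374) → (-2.410044, -0.138230)
(u(0.54), v(0.54)) ≈ (-2.4100, -0.1382)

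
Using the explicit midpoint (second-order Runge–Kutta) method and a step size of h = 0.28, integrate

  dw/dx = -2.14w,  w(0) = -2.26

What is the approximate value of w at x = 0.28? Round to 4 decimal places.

Midpoint: k1 = f(x_n, w_n); k2 = f(x_n + h/2, w_n + (h/2)·k1); w_{n+1} = w_n + h·k2.
x=0.000000, w=-2.260000:
  k1 = f(0.000000, -2.260000) = 4.836400
  k2 = f(0.140000, -1.582904) = 3.387415
  w ← -2.260000 + 0.28·3.387415 = -1.311524
w(0.28) ≈ -1.3115

-1.3115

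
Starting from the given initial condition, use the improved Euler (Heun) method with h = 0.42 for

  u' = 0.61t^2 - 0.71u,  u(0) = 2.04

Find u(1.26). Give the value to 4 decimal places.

1.2065

Heun: k1 = f(t_n, u_n); k2 = f(t_n + h, u_n + h·k1); u_{n+1} = u_n + (h/2)·(k1 + k2).
t=0.000000, u=2.040000:
  k1 = f(0.000000, 2.040000) = -1.448400
  k2 = f(0.420000, 1.431672) = -0.908883
  u ← 2.040000 + (0.42/2)·(-1.448400 + (-0.908883)) = 1.544971
t=0.420000, u=1.544971:
  k1 = f(0.420000, 1.544971) = -0.989325
  k2 = f(0.840000, 1.129454) = -0.371496
  u ← 1.544971 + (0.42/2)·(-0.989325 + (-0.371496)) = 1.259198
t=0.840000, u=1.259198:
  k1 = f(0.840000, 1.259198) = -0.463615
  k2 = f(1.260000, 1.064480) = 0.212655
  u ← 1.259198 + (0.42/2)·(-0.463615 + 0.212655) = 1.206497
u(1.26) ≈ 1.2065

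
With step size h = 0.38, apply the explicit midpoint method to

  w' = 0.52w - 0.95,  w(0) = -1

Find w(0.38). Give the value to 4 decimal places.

Midpoint: k1 = f(x_n, w_n); k2 = f(x_n + h/2, w_n + (h/2)·k1); w_{n+1} = w_n + h·k2.
x=0.000000, w=-1.000000:
  k1 = f(0.000000, -1.000000) = -1.470000
  k2 = f(0.190000, -1.279300) = -1.615236
  w ← -1.000000 + 0.38·(-1.615236) = -1.613790
w(0.38) ≈ -1.6138

-1.6138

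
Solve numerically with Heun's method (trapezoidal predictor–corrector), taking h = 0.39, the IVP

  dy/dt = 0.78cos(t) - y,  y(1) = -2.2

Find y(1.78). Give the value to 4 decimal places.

Heun: k1 = f(t_n, y_n); k2 = f(t_n + h, y_n + h·k1); y_{n+1} = y_n + (h/2)·(k1 + k2).
t=1.000000, y=-2.200000:
  k1 = f(1.000000, -2.200000) = 2.621436
  k2 = f(1.390000, -1.177640) = 1.317894
  y ← -2.200000 + (0.39/2)·(2.621436 + 1.317894) = -1.431831
t=1.390000, y=-1.431831:
  k1 = f(1.390000, -1.431831) = 1.572085
  k2 = f(1.780000, -0.818718) = 0.656726
  y ← -1.431831 + (0.39/2)·(1.572085 + 0.656726) = -0.997212
y(1.78) ≈ -0.9972

-0.9972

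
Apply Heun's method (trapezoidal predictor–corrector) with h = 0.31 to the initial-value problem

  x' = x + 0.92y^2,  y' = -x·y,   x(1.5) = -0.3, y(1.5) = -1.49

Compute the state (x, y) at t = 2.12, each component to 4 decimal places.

Heun on (x,y): k1 = f(t_n, state_n); k2 = f(t_n + h, state_n + h·k1); state_{n+1} = state_n + (h/2)·(k1 + k2).
1.500000: (-0.300000, -1.490000)
  k1 = (1.742492, -0.447000)
  predictor → (0.240173, -1.628570)
  k2 = (2.680234, 0.391138)
  → (0.385522, -1.498659)
1.810000: (0.385522, -1.498659)
  k1 = (2.451822, 0.577767)
  predictor → (1.145587, -1.319551)
  k2 = (2.747505, 1.511661)
  → (1.191418, -1.174797)
(x(2.12), y(2.12)) ≈ (1.1914, -1.1748)

1.1914, -1.1748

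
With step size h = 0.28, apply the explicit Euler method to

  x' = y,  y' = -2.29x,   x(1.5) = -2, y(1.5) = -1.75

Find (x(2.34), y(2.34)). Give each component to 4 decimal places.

-2.3048, 2.8095

Euler on (x,y): x_{n+1} = x_n + h·x', y_{n+1} = y_n + h·y'.
1.500000: (-2.000000, -1.750000); f=(-1.750000, 4.580000) → (-2.490000, -0.467600)
1.780000: (-2.490000, -0.467600); f=(-0.467600, 5.702100) → (-2.620928, 1.128988)
2.060000: (-2.620928, 1.128988); f=(1.128988, 6.001925) → (-2.304811, 2.809527)
(x(2.34), y(2.34)) ≈ (-2.3048, 2.8095)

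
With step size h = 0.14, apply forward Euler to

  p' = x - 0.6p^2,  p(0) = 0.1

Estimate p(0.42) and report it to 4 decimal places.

Euler: p_{n+1} = p_n + h·f(x_n, p_n).
x=0.000000, p=0.100000: f=-0.006000 → p ← 0.100000 + 0.14·(-0.006000) = 0.099160
x=0.140000, p=0.099160: f=0.134100 → p ← 0.099160 + 0.14·0.134100 = 0.117934
x=0.280000, p=0.117934: f=0.271655 → p ← 0.117934 + 0.14·0.271655 = 0.155966
p(0.42) ≈ 0.1560

0.1560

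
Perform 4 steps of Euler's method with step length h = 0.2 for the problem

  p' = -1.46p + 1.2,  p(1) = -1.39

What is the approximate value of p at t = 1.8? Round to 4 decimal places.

Euler: p_{n+1} = p_n + h·f(t_n, p_n).
t=1.000000, p=-1.390000: f=3.229400 → p ← -1.390000 + 0.2·3.229400 = -0.744120
t=1.200000, p=-0.744120: f=2.286415 → p ← -0.744120 + 0.2·2.286415 = -0.286837
t=1.400000, p=-0.286837: f=1.618782 → p ← -0.286837 + 0.2·1.618782 = 0.036919
t=1.600000, p=0.036919: f=1.146098 → p ← 0.036919 + 0.2·1.146098 = 0.266139
p(1.8) ≈ 0.2661

0.2661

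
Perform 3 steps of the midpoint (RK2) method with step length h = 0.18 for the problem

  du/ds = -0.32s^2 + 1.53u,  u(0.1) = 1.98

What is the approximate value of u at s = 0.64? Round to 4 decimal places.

4.4512

Midpoint: k1 = f(s_n, u_n); k2 = f(s_n + h/2, u_n + (h/2)·k1); u_{n+1} = u_n + h·k2.
s=0.100000, u=1.980000:
  k1 = f(0.100000, 1.980000) = 3.026200
  k2 = f(0.190000, 2.252358) = 3.434556
  u ← 1.980000 + 0.18·3.434556 = 2.598220
s=0.280000, u=2.598220:
  k1 = f(0.280000, 2.598220) = 3.950189
  k2 = f(0.370000, 2.953737) = 4.475410
  u ← 2.598220 + 0.18·4.475410 = 3.403794
s=0.460000, u=3.403794:
  k1 = f(0.460000, 3.403794) = 5.140092
  k2 = f(0.550000, 3.866402) = 5.818795
  u ← 3.403794 + 0.18·5.818795 = 4.451177
u(0.64) ≈ 4.4512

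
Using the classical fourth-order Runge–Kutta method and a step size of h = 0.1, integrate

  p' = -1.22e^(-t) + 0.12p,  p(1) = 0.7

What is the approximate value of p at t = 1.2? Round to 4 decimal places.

0.6346

RK4: k1 = f(t_n, p_n); k2 = f(t_n + h/2, p_n + (h/2)·k1); k3 = f(t_n + h/2, p_n + (h/2)·k2); k4 = f(t_n + h, p_n + h·k3); p_{n+1} = p_n + (h/6)·(k1 + 2k2 + 2k3 + k4).
t=1.000000, p=0.700000:
  k1 = f(1.000000, 0.700000) = -0.364813
  k2 = f(1.050000, 0.681759) = -0.345113
  k3 = f(1.050000, 0.682744) = -0.344995
  k4 = f(1.100000, 0.665501) = -0.326243
  p ← 0.700000 + (0.1/6)·(k1 + 2k2 + 2k3 + k4) = 0.665479
t=1.100000, p=0.665479:
  k1 = f(1.100000, 0.665479) = -0.326245
  k2 = f(1.150000, 0.649167) = -0.308397
  k3 = f(1.150000, 0.650059) = -0.308290
  k4 = f(1.200000, 0.634650) = -0.291299
  p ← 0.665479 + (0.1/6)·(k1 + 2k2 + 2k3 + k4) = 0.634630
p(1.2) ≈ 0.6346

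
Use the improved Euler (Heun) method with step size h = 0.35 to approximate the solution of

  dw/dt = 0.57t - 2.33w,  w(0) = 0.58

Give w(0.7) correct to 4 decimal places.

0.2494

Heun: k1 = f(t_n, w_n); k2 = f(t_n + h, w_n + h·k1); w_{n+1} = w_n + (h/2)·(k1 + k2).
t=0.000000, w=0.580000:
  k1 = f(0.000000, 0.580000) = -1.351400
  k2 = f(0.350000, 0.107010) = -0.049833
  w ← 0.580000 + (0.35/2)·(-1.351400 + (-0.049833)) = 0.334784
t=0.350000, w=0.334784:
  k1 = f(0.350000, 0.334784) = -0.580547
  k2 = f(0.700000, 0.131593) = 0.092389
  w ← 0.334784 + (0.35/2)·(-0.580547 + 0.092389) = 0.249357
w(0.7) ≈ 0.2494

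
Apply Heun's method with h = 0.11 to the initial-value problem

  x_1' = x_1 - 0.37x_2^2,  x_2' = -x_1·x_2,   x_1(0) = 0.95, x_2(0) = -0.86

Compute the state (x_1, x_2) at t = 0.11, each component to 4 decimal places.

1.0315, -0.7717

Heun on (x_1,x_2): k1 = f(t_n, state_n); k2 = f(t_n + h, state_n + h·k1); state_{n+1} = state_n + (h/2)·(k1 + k2).
0.000000: (0.950000, -0.860000)
  k1 = (0.676348, 0.817000)
  predictor → (1.024398, -0.770130)
  k2 = (0.804951, 0.788920)
  → (1.031471, -0.771674)
(x_1(0.11), x_2(0.11)) ≈ (1.0315, -0.7717)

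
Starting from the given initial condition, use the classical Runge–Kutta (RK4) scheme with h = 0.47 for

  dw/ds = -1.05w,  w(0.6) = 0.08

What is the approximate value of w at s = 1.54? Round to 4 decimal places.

RK4: k1 = f(s_n, w_n); k2 = f(s_n + h/2, w_n + (h/2)·k1); k3 = f(s_n + h/2, w_n + (h/2)·k2); k4 = f(s_n + h, w_n + h·k3); w_{n+1} = w_n + (h/6)·(k1 + 2k2 + 2k3 + k4).
s=0.600000, w=0.080000:
  k1 = f(0.600000, 0.080000) = -0.084000
  k2 = f(0.835000, 0.060260) = -0.063273
  k3 = f(0.835000, 0.065131) = -0.068387
  k4 = f(1.070000, 0.047858) = -0.050251
  w ← 0.080000 + (0.47/6)·(k1 + 2k2 + 2k3 + k4) = 0.048857
s=1.070000, w=0.048857:
  k1 = f(1.070000, 0.048857) = -0.051300
  k2 = f(1.305000, 0.036801) = -0.038642
  k3 = f(1.305000, 0.039776) = -0.041765
  k4 = f(1.540000, 0.029227) = -0.030689
  w ← 0.048857 + (0.47/6)·(k1 + 2k2 + 2k3 + k4) = 0.029837
w(1.54) ≈ 0.0298

0.0298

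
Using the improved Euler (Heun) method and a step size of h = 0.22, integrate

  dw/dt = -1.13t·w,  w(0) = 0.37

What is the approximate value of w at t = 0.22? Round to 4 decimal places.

0.3599

Heun: k1 = f(t_n, w_n); k2 = f(t_n + h, w_n + h·k1); w_{n+1} = w_n + (h/2)·(k1 + k2).
t=0.000000, w=0.370000:
  k1 = f(0.000000, 0.370000) = 0.000000
  k2 = f(0.220000, 0.370000) = -0.091982
  w ← 0.370000 + (0.22/2)·(0.000000 + (-0.091982)) = 0.359882
w(0.22) ≈ 0.3599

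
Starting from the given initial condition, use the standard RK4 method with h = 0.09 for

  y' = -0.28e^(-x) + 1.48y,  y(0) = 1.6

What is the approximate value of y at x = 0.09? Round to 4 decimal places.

1.8022

RK4: k1 = f(x_n, y_n); k2 = f(x_n + h/2, y_n + (h/2)·k1); k3 = f(x_n + h/2, y_n + (h/2)·k2); k4 = f(x_n + h, y_n + h·k3); y_{n+1} = y_n + (h/6)·(k1 + 2k2 + 2k3 + k4).
x=0.000000, y=1.600000:
  k1 = f(0.000000, 1.600000) = 2.088000
  k2 = f(0.045000, 1.693960) = 2.239382
  k3 = f(0.045000, 1.700772) = 2.249464
  k4 = f(0.090000, 1.802452) = 2.411728
  y ← 1.600000 + (0.09/6)·(k1 + 2k2 + 2k3 + k4) = 1.802161
y(0.09) ≈ 1.8022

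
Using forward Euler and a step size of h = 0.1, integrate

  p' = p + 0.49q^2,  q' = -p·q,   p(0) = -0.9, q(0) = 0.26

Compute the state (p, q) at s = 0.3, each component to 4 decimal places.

-1.1848, 0.3450

Euler on (p,q): p_{n+1} = p_n + h·p', q_{n+1} = q_n + h·q'.
0.000000: (-0.900000, 0.260000); f=(-0.866876, 0.234000) → (-0.986688, 0.283400)
0.100000: (-0.986688, 0.283400); f=(-0.947333, 0.279627) → (-1.081421, 0.311363)
0.200000: (-1.081421, 0.311363); f=(-1.033917, 0.336714) → (-1.184813, 0.345034)
(p(0.3), q(0.3)) ≈ (-1.1848, 0.3450)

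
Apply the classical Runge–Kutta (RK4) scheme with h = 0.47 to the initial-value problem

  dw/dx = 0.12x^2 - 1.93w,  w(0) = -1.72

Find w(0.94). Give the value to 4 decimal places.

-0.2640

RK4: k1 = f(x_n, w_n); k2 = f(x_n + h/2, w_n + (h/2)·k1); k3 = f(x_n + h/2, w_n + (h/2)·k2); k4 = f(x_n + h, w_n + h·k3); w_{n+1} = w_n + (h/6)·(k1 + 2k2 + 2k3 + k4).
x=0.000000, w=-1.720000:
  k1 = f(0.000000, -1.720000) = 3.319600
  k2 = f(0.235000, -0.939894) = 1.820622
  k3 = f(0.235000, -1.292154) = 2.500484
  k4 = f(0.470000, -0.544773) = 1.077919
  w ← -1.720000 + (0.47/6)·(k1 + 2k2 + 2k3 + k4) = -0.698554
x=0.470000, w=-0.698554:
  k1 = f(0.470000, -0.698554) = 1.374718
  k2 = f(0.705000, -0.375496) = 0.784350
  k3 = f(0.705000, -0.514232) = 1.052111
  k4 = f(0.940000, -0.204062) = 0.499872
  w ← -0.698554 + (0.47/6)·(k1 + 2k2 + 2k3 + k4) = -0.263999
w(0.94) ≈ -0.2640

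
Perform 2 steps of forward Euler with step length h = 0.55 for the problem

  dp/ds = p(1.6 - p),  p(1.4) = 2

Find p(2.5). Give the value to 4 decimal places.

Euler: p_{n+1} = p_n + h·f(s_n, p_n).
s=1.400000, p=2.000000: f=-0.800000 → p ← 2.000000 + 0.55·(-0.800000) = 1.560000
s=1.950000, p=1.560000: f=0.062400 → p ← 1.560000 + 0.55·0.062400 = 1.594320
p(2.5) ≈ 1.5943

1.5943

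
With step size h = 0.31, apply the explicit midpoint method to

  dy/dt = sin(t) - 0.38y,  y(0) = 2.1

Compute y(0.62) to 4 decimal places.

1.8362

Midpoint: k1 = f(t_n, y_n); k2 = f(t_n + h/2, y_n + (h/2)·k1); y_{n+1} = y_n + h·k2.
t=0.000000, y=2.100000:
  k1 = f(0.000000, 2.100000) = -0.798000
  k2 = f(0.155000, 1.976310) = -0.596618
  y ← 2.100000 + 0.31·(-0.596618) = 1.915049
t=0.310000, y=1.915049:
  k1 = f(0.310000, 1.915049) = -0.422660
  k2 = f(0.465000, 1.849536) = -0.254401
  y ← 1.915049 + 0.31·(-0.254401) = 1.836184
y(0.62) ≈ 1.8362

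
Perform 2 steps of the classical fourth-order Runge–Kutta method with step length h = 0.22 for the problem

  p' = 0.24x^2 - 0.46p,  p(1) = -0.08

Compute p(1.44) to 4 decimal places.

RK4: k1 = f(x_n, p_n); k2 = f(x_n + h/2, p_n + (h/2)·k1); k3 = f(x_n + h/2, p_n + (h/2)·k2); k4 = f(x_n + h, p_n + h·k3); p_{n+1} = p_n + (h/6)·(k1 + 2k2 + 2k3 + k4).
x=1.000000, p=-0.080000:
  k1 = f(1.000000, -0.080000) = 0.276800
  k2 = f(1.110000, -0.049552) = 0.318498
  k3 = f(1.110000, -0.044965) = 0.316388
  k4 = f(1.220000, -0.010395) = 0.361998
  p ← -0.080000 + (0.22/6)·(k1 + 2k2 + 2k3 + k4) = -0.010019
x=1.220000, p=-0.010019:
  k1 = f(1.220000, -0.010019) = 0.361825
  k2 = f(1.330000, 0.029782) = 0.410836
  k3 = f(1.330000, 0.035173) = 0.408356
  k4 = f(1.440000, 0.079819) = 0.460947
  p ← -0.010019 + (0.22/6)·(k1 + 2k2 + 2k3 + k4) = 0.080223
p(1.44) ≈ 0.0802

0.0802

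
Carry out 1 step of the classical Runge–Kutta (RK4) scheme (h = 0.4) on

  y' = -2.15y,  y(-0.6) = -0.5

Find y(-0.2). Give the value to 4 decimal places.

-0.2133

RK4: k1 = f(s_n, y_n); k2 = f(s_n + h/2, y_n + (h/2)·k1); k3 = f(s_n + h/2, y_n + (h/2)·k2); k4 = f(s_n + h, y_n + h·k3); y_{n+1} = y_n + (h/6)·(k1 + 2k2 + 2k3 + k4).
s=-0.600000, y=-0.500000:
  k1 = f(-0.600000, -0.500000) = 1.075000
  k2 = f(-0.400000, -0.285000) = 0.612750
  k3 = f(-0.400000, -0.377450) = 0.811518
  k4 = f(-0.200000, -0.175393) = 0.377095
  y ← -0.500000 + (0.4/6)·(k1 + 2k2 + 2k3 + k4) = -0.213291
y(-0.2) ≈ -0.2133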